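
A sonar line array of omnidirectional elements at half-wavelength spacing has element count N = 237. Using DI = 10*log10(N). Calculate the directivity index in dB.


23.75 dB


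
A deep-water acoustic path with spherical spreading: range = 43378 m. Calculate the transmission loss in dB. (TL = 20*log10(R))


92.75 dB


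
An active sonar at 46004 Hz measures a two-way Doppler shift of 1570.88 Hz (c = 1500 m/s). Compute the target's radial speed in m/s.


From fd = 2*f*v/c, v = c*fd/(2*f) = 1500 * 1570.88 / (2*46004) = 25.61

25.61 m/s


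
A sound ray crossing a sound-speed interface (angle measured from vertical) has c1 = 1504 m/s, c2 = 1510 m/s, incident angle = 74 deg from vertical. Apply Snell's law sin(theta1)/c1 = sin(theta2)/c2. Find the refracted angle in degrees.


sin(theta2) = (c2/c1)*sin(theta1) = (1510/1504)*sin(74 deg) = 0.9651
theta2 = arcsin(0.9651) = 74.82

74.82 deg


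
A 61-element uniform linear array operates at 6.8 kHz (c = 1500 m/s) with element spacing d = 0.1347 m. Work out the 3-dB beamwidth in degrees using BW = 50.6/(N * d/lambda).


Step 1: lambda = 1500/6800 = 0.22059 m
Step 2: d/lambda = 0.1347/0.22059 = 0.6106
Step 3: BW = 50.6/(N * d/lambda) = 50.6/(61 * 0.6106) = 1.36

1.36 deg


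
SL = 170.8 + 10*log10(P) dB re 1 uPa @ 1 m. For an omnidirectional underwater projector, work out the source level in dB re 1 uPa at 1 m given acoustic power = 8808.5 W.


210.25 dB


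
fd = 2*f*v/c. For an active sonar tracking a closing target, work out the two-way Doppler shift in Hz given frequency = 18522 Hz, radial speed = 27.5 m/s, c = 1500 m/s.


fd = 2*f*v/c = 2 * 18522 * 27.5 / 1500 = 679.14

679.14 Hz


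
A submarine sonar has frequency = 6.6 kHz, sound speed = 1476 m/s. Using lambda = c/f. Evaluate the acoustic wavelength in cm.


22.36 cm


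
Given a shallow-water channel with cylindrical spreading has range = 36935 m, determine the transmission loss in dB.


TL = 10*log10(36935) = 45.67

45.67 dB


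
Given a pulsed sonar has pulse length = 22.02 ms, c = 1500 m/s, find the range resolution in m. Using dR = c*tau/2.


dR = c*tau/2 = 1500 * 22.02e-3 / 2 = 16.515

16.515 m


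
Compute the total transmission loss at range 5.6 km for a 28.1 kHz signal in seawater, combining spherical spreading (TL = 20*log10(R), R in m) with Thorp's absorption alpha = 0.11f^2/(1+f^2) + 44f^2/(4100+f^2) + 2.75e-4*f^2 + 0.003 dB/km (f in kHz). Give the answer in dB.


116.6 dB


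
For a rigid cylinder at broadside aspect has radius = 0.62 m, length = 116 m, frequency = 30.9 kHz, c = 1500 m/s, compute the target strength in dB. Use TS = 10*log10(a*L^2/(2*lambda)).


lambda = 1500/30900 = 0.04854 m
TS = 10*log10(0.62*116^2/(2*0.04854)) = 49.34

49.34 dB


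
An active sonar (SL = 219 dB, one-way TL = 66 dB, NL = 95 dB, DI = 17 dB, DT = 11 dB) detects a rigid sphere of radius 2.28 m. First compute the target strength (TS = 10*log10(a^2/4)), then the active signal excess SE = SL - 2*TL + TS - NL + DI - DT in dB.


Step 1: TS = 10*log10(2.28^2/4) = 1.14 dB
Step 2: SE = SL - 2*TL + TS - NL + DI - DT = 219 - 2*66 + (1.14) - 95 + 17 - 11 = -0.86

-0.86 dB


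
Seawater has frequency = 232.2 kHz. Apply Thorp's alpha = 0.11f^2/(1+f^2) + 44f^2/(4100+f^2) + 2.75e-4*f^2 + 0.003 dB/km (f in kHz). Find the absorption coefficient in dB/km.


f^2 = 53916.84
alpha = 0.11*53916.84/(1+53916.84) + 44*53916.84/(4100+53916.84) + 2.75e-4*53916.84 + 0.003 = 55.831

55.831 dB/km


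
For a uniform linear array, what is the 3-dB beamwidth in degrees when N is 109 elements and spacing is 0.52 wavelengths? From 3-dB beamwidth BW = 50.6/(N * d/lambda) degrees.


BW = 50.6 / (109 * 0.52) = 50.6 / 56.68 = 0.89

0.89 deg


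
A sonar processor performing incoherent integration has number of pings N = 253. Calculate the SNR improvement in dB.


12.02 dB


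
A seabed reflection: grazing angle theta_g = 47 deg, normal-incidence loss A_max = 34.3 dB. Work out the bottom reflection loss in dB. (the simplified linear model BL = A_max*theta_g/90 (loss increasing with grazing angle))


BL = A_max * theta_g / 90 = 34.3 * 47 / 90 = 17.91

17.91 dB


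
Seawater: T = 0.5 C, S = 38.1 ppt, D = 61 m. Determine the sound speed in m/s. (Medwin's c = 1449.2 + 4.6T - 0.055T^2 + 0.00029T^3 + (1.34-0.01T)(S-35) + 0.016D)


1456.6 m/s


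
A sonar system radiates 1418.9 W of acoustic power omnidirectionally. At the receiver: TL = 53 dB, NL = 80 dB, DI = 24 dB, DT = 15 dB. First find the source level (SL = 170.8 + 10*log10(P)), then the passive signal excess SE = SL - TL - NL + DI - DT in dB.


Step 1: SL = 170.8 + 10*log10(1418.9) = 202.32 dB
Step 2: SE = SL - TL - NL + DI - DT = 202.32 - 53 - 80 + 24 - 15 = 78.32

78.32 dB


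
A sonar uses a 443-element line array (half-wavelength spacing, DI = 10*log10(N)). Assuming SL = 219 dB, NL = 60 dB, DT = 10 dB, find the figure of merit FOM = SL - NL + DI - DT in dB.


175.46 dB


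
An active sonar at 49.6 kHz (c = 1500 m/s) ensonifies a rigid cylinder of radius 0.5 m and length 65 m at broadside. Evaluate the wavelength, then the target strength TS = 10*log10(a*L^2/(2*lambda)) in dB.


Step 1: lambda = c/f = 1500/49600 = 0.03024 m
Step 2: TS = 10*log10(a*L^2/(2*lambda)) = 10*log10(0.5*65^2/(2*0.03024)) = 45.43

45.43 dB


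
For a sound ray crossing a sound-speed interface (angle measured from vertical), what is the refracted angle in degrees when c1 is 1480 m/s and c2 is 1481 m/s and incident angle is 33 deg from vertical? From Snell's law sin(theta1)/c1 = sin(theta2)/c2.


sin(theta2) = (c2/c1)*sin(theta1) = (1481/1480)*sin(33 deg) = 0.54501
theta2 = arcsin(0.54501) = 33.03

33.03 deg


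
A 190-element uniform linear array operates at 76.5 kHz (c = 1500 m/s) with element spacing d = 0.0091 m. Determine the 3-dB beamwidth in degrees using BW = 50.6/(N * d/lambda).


0.57 deg


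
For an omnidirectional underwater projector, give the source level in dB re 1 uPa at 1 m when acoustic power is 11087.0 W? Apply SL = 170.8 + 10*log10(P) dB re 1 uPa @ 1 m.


SL = 170.8 + 10*log10(11087.0) = 170.8 + 40.45 = 211.25

211.25 dB


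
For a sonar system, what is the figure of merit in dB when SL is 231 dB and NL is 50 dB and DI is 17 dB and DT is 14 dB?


184 dB


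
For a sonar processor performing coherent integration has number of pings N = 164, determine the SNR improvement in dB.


22.15 dB


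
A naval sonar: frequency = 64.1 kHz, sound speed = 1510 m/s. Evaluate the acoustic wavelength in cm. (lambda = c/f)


lambda = c/f = 1510 / 64100 = 0.0236 m = 2.36 cm

2.36 cm


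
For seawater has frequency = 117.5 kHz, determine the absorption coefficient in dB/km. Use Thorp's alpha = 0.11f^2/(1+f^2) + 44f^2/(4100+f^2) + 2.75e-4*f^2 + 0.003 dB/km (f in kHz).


f^2 = 13806.25
alpha = 0.11*13806.25/(1+13806.25) + 44*13806.25/(4100+13806.25) + 2.75e-4*13806.25 + 0.003 = 37.835

37.835 dB/km


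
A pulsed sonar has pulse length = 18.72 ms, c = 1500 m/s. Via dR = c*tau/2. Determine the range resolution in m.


dR = c*tau/2 = 1500 * 18.72e-3 / 2 = 14.04

14.04 m


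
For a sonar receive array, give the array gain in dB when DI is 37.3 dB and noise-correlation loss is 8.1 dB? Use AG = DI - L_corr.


AG = DI - L_corr = 37.3 - 8.1 = 29.2

29.2 dB


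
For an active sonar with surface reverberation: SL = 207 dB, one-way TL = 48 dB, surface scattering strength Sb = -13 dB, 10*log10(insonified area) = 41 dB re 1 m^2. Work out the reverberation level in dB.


RL = SL - 2*TL + Sb + 10*log10(A) = 207 - 2*48 + (-13) + 41 = 139

139 dB


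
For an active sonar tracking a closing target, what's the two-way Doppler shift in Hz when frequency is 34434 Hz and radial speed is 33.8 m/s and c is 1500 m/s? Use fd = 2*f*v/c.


fd = 2*f*v/c = 2 * 34434 * 33.8 / 1500 = 1551.83

1551.83 Hz


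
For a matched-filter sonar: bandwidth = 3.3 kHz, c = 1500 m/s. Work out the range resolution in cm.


dR = c/(2*BW) = 1500 / (2 * 3.3e3) = 0.2273 m = 22.73 cm

22.73 cm


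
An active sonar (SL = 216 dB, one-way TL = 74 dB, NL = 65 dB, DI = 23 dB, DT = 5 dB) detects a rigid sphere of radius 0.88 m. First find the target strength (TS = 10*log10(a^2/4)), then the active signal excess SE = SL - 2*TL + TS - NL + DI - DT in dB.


Step 1: TS = 10*log10(0.88^2/4) = -7.13 dB
Step 2: SE = SL - 2*TL + TS - NL + DI - DT = 216 - 2*74 + (-7.13) - 65 + 23 - 5 = 13.87

13.87 dB


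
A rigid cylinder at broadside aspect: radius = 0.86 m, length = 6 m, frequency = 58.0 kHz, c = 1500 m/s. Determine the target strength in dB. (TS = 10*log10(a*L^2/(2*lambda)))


lambda = 1500/58000 = 0.02586 m
TS = 10*log10(0.86*6^2/(2*0.02586)) = 27.77

27.77 dB


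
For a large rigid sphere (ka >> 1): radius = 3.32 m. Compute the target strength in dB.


TS = 10*log10(3.32^2 / 4) = 10*log10(2.7556) = 4.4

4.4 dB


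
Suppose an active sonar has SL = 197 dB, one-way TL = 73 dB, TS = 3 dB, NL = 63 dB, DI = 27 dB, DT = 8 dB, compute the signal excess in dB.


SE = SL - 2*TL + TS - NL + DI - DT = 197 - 2*73 + (3) - 63 + 27 - 8 = 10

10 dB


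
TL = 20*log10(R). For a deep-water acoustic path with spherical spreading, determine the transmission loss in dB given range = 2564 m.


TL = 20*log10(2564) = 68.18

68.18 dB


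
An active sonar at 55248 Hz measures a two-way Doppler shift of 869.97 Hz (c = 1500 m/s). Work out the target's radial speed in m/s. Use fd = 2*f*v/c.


From fd = 2*f*v/c, v = c*fd/(2*f) = 1500 * 869.97 / (2*55248) = 11.81

11.81 m/s


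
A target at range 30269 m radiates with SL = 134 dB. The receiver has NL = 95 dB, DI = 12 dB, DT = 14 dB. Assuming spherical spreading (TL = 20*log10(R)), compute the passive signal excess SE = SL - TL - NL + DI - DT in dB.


Step 1: TL = 20*log10(30269) = 89.62 dB
Step 2: SE = 134 - 89.62 - 95 + 12 - 14 = -52.62

-52.62 dB


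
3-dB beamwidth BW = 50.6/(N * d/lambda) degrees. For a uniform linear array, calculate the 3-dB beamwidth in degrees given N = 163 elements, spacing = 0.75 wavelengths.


0.41 deg


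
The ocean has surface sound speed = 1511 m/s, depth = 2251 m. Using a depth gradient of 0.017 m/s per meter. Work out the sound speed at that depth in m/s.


c = 1511 + 0.017 * 2251 = 1549.267

1549.267 m/s


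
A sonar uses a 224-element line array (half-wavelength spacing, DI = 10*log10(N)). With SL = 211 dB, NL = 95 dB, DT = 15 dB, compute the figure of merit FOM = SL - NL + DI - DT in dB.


Step 1: DI = 10*log10(224) = 23.5 dB
Step 2: FOM = SL - NL + DI - DT = 211 - 95 + 23.5 - 15 = 124.5

124.5 dB


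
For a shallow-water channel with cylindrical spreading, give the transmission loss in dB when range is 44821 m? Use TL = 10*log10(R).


46.51 dB


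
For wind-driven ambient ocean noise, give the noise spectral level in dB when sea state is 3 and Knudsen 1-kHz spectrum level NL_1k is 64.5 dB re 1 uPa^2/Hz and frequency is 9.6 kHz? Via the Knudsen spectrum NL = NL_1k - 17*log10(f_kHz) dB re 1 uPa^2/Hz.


NL = NL_1k - 17*log10(f_kHz) = 64.5 - 17*log10(9.6) = 64.5 - (16.7) = 47.8

47.8 dB


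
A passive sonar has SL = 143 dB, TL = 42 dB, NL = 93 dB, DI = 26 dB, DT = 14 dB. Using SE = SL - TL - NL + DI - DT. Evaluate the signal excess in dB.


SE = SL - TL - NL + DI - DT = 143 - 42 - 93 + 26 - 14 = 20

20 dB


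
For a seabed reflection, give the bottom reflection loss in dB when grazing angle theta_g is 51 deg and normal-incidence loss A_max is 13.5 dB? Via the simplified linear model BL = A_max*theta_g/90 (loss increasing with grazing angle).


7.65 dB


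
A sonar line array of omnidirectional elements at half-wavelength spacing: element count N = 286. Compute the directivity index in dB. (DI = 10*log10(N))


DI = 10*log10(286) = 24.56

24.56 dB


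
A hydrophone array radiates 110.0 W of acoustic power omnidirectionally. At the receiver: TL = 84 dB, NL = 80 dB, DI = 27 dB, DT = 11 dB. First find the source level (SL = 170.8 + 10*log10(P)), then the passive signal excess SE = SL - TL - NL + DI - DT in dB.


Step 1: SL = 170.8 + 10*log10(110.0) = 191.21 dB
Step 2: SE = SL - TL - NL + DI - DT = 191.21 - 84 - 80 + 27 - 11 = 43.21

43.21 dB


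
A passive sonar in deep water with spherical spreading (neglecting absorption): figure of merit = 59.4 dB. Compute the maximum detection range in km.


At max range FOM = TL, so 20*log10(R) = 59.4
R = 10^(59.4/20) = 933.25 m = 0.93 km

0.93 km


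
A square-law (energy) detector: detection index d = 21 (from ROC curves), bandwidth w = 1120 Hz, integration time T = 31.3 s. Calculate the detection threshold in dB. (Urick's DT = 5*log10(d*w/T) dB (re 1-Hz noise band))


DT = 5*log10(d*w/T) = 5*log10(21 * 1120 / 31.3) = 5*log10(751.44) = 14.38

14.38 dB


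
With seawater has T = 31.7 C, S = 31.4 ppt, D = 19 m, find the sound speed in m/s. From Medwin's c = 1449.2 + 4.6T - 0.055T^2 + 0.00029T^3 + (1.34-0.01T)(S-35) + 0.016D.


c = 1449.2 + 4.6*31.7 - 0.055*31.7^2 + 0.00029*31.7^3 + (1.34 - 0.01*31.7)*(31.4 - 35) + 0.016*19 = 1545.61

1545.61 m/s


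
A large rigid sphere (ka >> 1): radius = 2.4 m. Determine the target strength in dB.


TS = 10*log10(2.4^2 / 4) = 10*log10(1.44) = 1.58

1.58 dB


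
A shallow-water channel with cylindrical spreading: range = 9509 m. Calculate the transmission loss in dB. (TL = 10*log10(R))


TL = 10*log10(9509) = 39.78

39.78 dB


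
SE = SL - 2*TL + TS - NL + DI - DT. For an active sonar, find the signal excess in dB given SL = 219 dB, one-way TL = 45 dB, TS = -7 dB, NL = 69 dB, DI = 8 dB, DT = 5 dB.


56 dB


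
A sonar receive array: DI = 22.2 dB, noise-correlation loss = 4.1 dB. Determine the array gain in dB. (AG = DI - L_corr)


AG = DI - L_corr = 22.2 - 4.1 = 18.1

18.1 dB


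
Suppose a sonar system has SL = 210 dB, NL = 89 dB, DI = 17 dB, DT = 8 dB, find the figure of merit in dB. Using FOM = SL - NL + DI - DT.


FOM = SL - NL + DI - DT = 210 - 89 + 17 - 8 = 130

130 dB


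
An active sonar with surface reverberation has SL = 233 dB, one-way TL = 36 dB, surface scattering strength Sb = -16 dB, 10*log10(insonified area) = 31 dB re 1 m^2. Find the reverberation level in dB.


RL = SL - 2*TL + Sb + 10*log10(A) = 233 - 2*36 + (-16) + 31 = 176

176 dB


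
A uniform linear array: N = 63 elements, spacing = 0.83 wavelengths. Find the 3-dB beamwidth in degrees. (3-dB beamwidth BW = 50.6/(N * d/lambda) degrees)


BW = 50.6 / (63 * 0.83) = 50.6 / 52.29 = 0.97

0.97 deg


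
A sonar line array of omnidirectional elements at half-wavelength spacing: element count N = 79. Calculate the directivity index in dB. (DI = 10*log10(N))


18.98 dB


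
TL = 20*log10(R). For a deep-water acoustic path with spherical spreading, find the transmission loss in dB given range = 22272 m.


86.96 dB


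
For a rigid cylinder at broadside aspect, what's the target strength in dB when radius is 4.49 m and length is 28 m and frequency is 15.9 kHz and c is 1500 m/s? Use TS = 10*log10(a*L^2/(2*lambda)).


42.71 dB


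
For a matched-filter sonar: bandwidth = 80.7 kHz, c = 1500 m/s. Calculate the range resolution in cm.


dR = c/(2*BW) = 1500 / (2 * 80.7e3) = 0.0093 m = 0.93 cm

0.93 cm


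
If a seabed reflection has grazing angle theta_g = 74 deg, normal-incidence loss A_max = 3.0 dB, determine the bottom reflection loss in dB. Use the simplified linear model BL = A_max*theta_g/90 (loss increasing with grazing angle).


BL = A_max * theta_g / 90 = 3.0 * 74 / 90 = 2.47

2.47 dB


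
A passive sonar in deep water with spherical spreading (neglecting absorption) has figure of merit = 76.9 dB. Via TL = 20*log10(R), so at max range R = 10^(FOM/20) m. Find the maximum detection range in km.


7.0 km


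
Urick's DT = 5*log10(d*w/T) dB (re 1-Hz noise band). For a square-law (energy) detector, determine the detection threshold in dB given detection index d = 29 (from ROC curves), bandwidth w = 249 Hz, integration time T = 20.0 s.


12.79 dB


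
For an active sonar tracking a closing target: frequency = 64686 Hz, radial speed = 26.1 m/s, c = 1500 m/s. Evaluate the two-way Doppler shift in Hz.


fd = 2*f*v/c = 2 * 64686 * 26.1 / 1500 = 2251.07

2251.07 Hz


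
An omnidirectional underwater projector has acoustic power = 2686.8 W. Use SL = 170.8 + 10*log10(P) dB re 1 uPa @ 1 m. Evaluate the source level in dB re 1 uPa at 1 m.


205.09 dB


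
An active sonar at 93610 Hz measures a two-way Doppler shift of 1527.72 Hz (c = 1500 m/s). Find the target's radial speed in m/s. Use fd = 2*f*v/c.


From fd = 2*f*v/c, v = c*fd/(2*f) = 1500 * 1527.72 / (2*93610) = 12.24

12.24 m/s


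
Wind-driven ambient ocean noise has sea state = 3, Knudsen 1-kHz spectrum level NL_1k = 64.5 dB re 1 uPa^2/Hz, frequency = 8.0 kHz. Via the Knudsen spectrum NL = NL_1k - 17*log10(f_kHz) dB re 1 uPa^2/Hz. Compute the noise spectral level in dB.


NL = NL_1k - 17*log10(f_kHz) = 64.5 - 17*log10(8.0) = 64.5 - (15.35) = 49.15

49.15 dB


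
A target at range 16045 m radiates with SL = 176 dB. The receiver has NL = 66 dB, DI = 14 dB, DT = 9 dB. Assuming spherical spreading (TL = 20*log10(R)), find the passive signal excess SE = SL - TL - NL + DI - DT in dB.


30.89 dB


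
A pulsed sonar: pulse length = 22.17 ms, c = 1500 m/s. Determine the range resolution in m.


16.6275 m


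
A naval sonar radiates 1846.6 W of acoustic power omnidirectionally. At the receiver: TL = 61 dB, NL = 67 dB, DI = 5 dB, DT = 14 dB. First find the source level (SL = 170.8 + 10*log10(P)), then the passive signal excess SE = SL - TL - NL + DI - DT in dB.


Step 1: SL = 170.8 + 10*log10(1846.6) = 203.46 dB
Step 2: SE = SL - TL - NL + DI - DT = 203.46 - 61 - 67 + 5 - 14 = 66.46

66.46 dB


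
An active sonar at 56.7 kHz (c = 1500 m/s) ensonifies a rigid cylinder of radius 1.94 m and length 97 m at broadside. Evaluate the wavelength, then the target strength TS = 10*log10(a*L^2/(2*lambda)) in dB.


Step 1: lambda = c/f = 1500/56700 = 0.02646 m
Step 2: TS = 10*log10(a*L^2/(2*lambda)) = 10*log10(1.94*97^2/(2*0.02646)) = 55.38

55.38 dB


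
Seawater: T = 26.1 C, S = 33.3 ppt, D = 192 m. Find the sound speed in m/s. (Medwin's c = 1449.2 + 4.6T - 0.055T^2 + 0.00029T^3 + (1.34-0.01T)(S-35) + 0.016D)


c = 1449.2 + 4.6*26.1 - 0.055*26.1^2 + 0.00029*26.1^3 + (1.34 - 0.01*26.1)*(33.3 - 35) + 0.016*192 = 1538.19

1538.19 m/s


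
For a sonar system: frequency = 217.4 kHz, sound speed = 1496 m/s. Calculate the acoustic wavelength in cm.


0.69 cm


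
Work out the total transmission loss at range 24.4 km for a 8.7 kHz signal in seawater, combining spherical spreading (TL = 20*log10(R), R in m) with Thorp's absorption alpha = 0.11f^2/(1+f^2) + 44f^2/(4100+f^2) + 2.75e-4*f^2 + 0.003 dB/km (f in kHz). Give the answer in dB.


Step 1 (Thorp): alpha = 0.11*75.69/(1+75.69) + 44*75.69/(4100+75.69) + 2.75e-4*75.69 + 0.003 = 0.9299 dB/km
Step 2: TL_spread = 20*log10(24400) = 87.75 dB
Step 3: TL_abs = alpha*R = 0.9299 * 24.4 = 22.69 dB
Step 4: TL_total = 87.75 + 22.69 = 110.44

110.44 dB


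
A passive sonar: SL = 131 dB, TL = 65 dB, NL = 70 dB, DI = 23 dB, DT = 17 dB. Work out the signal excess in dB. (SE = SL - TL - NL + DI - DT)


SE = SL - TL - NL + DI - DT = 131 - 65 - 70 + 23 - 17 = 2

2 dB


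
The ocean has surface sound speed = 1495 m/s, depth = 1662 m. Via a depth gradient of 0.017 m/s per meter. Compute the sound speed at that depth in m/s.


c = 1495 + 0.017 * 1662 = 1523.254

1523.254 m/s


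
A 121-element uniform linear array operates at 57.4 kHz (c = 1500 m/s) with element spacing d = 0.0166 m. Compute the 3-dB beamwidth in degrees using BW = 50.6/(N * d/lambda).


0.66 deg


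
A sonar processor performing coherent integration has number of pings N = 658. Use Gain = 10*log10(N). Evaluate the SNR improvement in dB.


Gain = 10*log10(658) = 28.18

28.18 dB


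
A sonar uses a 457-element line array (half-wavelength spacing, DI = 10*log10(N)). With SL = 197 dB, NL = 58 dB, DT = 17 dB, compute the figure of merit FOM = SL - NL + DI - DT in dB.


Step 1: DI = 10*log10(457) = 26.6 dB
Step 2: FOM = SL - NL + DI - DT = 197 - 58 + 26.6 - 17 = 148.6

148.6 dB


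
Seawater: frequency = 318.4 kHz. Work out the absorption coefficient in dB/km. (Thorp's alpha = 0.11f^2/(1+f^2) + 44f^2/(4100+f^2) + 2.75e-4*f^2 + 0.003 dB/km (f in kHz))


f^2 = 101378.56
alpha = 0.11*101378.56/(1+101378.56) + 44*101378.56/(4100+101378.56) + 2.75e-4*101378.56 + 0.003 = 70.282

70.282 dB/km


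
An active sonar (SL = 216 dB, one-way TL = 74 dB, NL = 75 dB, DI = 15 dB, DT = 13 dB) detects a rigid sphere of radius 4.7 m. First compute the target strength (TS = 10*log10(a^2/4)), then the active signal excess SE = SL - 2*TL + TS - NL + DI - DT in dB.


Step 1: TS = 10*log10(4.7^2/4) = 7.42 dB
Step 2: SE = SL - 2*TL + TS - NL + DI - DT = 216 - 2*74 + (7.42) - 75 + 15 - 13 = 2.42

2.42 dB


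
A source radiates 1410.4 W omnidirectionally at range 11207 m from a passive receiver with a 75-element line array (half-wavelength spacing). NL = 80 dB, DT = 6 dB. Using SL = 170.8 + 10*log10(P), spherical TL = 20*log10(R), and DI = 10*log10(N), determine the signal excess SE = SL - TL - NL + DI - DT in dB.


Step 1: SL = 170.8 + 10*log10(1410.4) = 202.29 dB
Step 2: TL = 20*log10(11207) = 80.99 dB
Step 3: DI = 10*log10(75) = 18.75 dB
Step 4: SE = SL - TL - NL + DI - DT = 202.29 - 80.99 - 80 + 18.75 - 6 = 54.05

54.05 dB


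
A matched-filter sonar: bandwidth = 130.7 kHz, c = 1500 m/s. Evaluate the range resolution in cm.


0.57 cm


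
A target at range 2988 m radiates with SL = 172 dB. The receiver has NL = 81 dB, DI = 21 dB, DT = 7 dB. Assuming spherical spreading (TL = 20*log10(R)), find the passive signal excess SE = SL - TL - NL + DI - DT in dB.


Step 1: TL = 20*log10(2988) = 69.51 dB
Step 2: SE = 172 - 69.51 - 81 + 21 - 7 = 35.49

35.49 dB


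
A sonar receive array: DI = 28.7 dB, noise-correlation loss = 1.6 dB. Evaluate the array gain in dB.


AG = DI - L_corr = 28.7 - 1.6 = 27.1

27.1 dB


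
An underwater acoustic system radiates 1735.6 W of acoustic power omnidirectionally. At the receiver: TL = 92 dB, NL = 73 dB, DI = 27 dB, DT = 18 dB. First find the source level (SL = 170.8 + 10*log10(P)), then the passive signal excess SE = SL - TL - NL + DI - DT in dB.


Step 1: SL = 170.8 + 10*log10(1735.6) = 203.19 dB
Step 2: SE = SL - TL - NL + DI - DT = 203.19 - 92 - 73 + 27 - 18 = 47.19

47.19 dB


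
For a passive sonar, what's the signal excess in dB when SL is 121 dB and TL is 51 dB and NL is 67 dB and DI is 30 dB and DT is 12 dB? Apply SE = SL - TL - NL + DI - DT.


21 dB


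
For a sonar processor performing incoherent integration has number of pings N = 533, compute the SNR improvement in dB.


13.63 dB


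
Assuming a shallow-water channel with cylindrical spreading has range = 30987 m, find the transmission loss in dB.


TL = 10*log10(30987) = 44.91

44.91 dB


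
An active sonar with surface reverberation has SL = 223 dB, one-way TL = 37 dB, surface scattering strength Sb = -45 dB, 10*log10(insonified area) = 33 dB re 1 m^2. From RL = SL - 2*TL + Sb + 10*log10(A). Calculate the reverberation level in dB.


RL = SL - 2*TL + Sb + 10*log10(A) = 223 - 2*37 + (-45) + 33 = 137

137 dB


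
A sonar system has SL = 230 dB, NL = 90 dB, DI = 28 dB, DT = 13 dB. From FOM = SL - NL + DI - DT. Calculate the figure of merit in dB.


155 dB


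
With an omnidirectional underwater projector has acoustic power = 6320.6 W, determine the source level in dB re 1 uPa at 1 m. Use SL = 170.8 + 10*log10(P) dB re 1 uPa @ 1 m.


208.81 dB


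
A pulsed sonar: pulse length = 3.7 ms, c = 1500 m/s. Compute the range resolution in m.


dR = c*tau/2 = 1500 * 3.7e-3 / 2 = 2.775

2.775 m


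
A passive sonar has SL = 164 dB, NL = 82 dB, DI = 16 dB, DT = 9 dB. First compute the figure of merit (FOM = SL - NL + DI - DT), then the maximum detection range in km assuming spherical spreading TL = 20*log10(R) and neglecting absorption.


Step 1: FOM = SL - NL + DI - DT = 164 - 82 + 16 - 9 = 89 dB
Step 2: at max range FOM = TL = 20*log10(R), so R = 10^(89/20) = 28183.83 m = 28.18 km

28.18 km


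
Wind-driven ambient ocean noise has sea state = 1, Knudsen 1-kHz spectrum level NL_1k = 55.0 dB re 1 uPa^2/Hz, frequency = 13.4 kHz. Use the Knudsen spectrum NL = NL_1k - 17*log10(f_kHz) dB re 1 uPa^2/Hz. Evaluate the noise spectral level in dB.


35.84 dB


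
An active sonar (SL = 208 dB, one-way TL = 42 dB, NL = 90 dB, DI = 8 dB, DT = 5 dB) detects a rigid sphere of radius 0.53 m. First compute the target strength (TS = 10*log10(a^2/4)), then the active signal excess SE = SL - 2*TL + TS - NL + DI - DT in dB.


Step 1: TS = 10*log10(0.53^2/4) = -11.54 dB
Step 2: SE = SL - 2*TL + TS - NL + DI - DT = 208 - 2*42 + (-11.54) - 90 + 8 - 5 = 25.46

25.46 dB


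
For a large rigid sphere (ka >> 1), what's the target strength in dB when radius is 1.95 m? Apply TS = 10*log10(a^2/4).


TS = 10*log10(1.95^2 / 4) = 10*log10(0.950625) = -0.22

-0.22 dB


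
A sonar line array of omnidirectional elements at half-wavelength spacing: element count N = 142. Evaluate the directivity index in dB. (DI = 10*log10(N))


DI = 10*log10(142) = 21.52

21.52 dB


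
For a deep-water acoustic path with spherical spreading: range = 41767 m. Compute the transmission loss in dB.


TL = 20*log10(41767) = 92.42

92.42 dB


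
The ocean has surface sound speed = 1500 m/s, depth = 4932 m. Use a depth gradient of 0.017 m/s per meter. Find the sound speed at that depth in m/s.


c = 1500 + 0.017 * 4932 = 1583.844

1583.844 m/s


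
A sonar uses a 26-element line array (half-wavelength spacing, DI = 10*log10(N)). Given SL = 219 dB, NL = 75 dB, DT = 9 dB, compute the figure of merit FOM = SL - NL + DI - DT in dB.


Step 1: DI = 10*log10(26) = 14.15 dB
Step 2: FOM = SL - NL + DI - DT = 219 - 75 + 14.15 - 9 = 149.15

149.15 dB


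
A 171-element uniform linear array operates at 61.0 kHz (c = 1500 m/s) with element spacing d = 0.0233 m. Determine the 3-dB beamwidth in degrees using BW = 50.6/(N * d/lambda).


Step 1: lambda = 1500/61000 = 0.02459 m
Step 2: d/lambda = 0.0233/0.02459 = 0.9475
Step 3: BW = 50.6/(N * d/lambda) = 50.6/(171 * 0.9475) = 0.31

0.31 deg


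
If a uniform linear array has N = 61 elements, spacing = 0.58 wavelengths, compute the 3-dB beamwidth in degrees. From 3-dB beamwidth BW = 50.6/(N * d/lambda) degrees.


1.43 deg


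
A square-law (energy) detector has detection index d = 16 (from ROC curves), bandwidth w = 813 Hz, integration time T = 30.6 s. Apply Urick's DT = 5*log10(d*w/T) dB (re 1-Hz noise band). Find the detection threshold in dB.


DT = 5*log10(d*w/T) = 5*log10(16 * 813 / 30.6) = 5*log10(425.1) = 13.14

13.14 dB


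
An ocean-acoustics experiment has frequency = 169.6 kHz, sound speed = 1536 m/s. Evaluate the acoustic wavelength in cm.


0.91 cm


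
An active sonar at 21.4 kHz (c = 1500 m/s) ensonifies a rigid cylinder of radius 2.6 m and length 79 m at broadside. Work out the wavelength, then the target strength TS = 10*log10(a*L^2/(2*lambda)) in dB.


Step 1: lambda = c/f = 1500/21400 = 0.07009 m
Step 2: TS = 10*log10(a*L^2/(2*lambda)) = 10*log10(2.6*79^2/(2*0.07009)) = 50.64

50.64 dB


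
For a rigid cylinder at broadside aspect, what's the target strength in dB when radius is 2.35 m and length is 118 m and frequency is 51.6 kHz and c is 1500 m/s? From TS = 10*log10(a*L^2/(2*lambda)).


57.5 dB


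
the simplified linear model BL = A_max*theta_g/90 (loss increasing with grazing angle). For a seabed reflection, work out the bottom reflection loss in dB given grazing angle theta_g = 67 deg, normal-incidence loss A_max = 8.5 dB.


BL = A_max * theta_g / 90 = 8.5 * 67 / 90 = 6.33

6.33 dB


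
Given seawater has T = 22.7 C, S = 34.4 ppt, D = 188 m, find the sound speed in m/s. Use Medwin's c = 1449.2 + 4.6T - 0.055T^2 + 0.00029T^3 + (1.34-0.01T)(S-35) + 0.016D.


c = 1449.2 + 4.6*22.7 - 0.055*22.7^2 + 0.00029*22.7^3 + (1.34 - 0.01*22.7)*(34.4 - 35) + 0.016*188 = 1531.01

1531.01 m/s


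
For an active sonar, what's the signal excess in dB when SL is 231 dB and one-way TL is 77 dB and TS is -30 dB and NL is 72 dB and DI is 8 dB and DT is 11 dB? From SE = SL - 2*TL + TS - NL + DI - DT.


SE = SL - 2*TL + TS - NL + DI - DT = 231 - 2*77 + (-30) - 72 + 8 - 11 = -28

-28 dB


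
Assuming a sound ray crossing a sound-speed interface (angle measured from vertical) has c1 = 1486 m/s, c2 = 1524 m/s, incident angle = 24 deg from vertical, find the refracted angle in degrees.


24.65 deg


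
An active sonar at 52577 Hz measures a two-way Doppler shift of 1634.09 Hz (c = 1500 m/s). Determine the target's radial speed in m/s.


From fd = 2*f*v/c, v = c*fd/(2*f) = 1500 * 1634.09 / (2*52577) = 23.31

23.31 m/s


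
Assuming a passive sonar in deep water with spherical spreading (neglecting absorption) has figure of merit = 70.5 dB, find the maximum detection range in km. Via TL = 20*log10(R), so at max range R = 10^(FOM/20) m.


3.35 km


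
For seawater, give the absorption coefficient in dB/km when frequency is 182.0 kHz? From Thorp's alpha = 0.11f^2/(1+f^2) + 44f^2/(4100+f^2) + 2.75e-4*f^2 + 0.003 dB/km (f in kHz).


f^2 = 33124.0
alpha = 0.11*33124.0/(1+33124.0) + 44*33124.0/(4100+33124.0) + 2.75e-4*33124.0 + 0.003 = 48.376

48.376 dB/km


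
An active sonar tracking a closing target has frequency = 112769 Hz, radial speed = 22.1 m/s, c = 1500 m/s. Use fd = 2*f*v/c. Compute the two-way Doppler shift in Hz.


fd = 2*f*v/c = 2 * 112769 * 22.1 / 1500 = 3322.93

3322.93 Hz


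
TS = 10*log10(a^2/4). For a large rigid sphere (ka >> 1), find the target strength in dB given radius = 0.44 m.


TS = 10*log10(0.44^2 / 4) = 10*log10(0.0484) = -13.15

-13.15 dB


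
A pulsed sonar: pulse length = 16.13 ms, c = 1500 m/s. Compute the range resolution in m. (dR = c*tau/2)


dR = c*tau/2 = 1500 * 16.13e-3 / 2 = 12.0975

12.0975 m


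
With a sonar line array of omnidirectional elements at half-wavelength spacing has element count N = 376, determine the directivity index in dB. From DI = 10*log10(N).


25.75 dB


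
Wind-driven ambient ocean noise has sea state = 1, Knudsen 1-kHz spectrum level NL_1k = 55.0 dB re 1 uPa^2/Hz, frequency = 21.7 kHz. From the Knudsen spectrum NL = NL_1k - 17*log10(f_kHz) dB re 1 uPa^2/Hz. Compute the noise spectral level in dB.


NL = NL_1k - 17*log10(f_kHz) = 55.0 - 17*log10(21.7) = 55.0 - (22.72) = 32.28

32.28 dB


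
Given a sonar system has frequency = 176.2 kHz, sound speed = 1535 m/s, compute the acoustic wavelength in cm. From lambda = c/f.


0.87 cm


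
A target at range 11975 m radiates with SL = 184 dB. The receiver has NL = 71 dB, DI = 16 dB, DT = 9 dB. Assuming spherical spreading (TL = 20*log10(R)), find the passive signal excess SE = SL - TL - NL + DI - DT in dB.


Step 1: TL = 20*log10(11975) = 81.57 dB
Step 2: SE = 184 - 81.57 - 71 + 16 - 9 = 38.43

38.43 dB


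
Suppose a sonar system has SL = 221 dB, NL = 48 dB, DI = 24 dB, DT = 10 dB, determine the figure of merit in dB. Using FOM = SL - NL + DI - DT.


FOM = SL - NL + DI - DT = 221 - 48 + 24 - 10 = 187

187 dB


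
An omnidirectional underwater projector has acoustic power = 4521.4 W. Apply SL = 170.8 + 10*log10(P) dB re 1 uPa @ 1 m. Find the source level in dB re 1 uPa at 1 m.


207.35 dB


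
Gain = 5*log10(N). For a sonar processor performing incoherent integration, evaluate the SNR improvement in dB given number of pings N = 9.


4.77 dB


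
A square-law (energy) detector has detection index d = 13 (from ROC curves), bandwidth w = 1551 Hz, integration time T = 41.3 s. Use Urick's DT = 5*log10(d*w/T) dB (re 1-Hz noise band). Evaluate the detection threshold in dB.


DT = 5*log10(d*w/T) = 5*log10(13 * 1551 / 41.3) = 5*log10(488.21) = 13.44

13.44 dB


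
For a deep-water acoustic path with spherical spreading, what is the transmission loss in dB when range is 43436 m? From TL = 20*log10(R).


TL = 20*log10(43436) = 92.76

92.76 dB


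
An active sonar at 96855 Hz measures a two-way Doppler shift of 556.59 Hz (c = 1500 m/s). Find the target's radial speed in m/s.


4.31 m/s


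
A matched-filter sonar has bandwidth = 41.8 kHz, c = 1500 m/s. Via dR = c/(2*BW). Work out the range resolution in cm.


1.79 cm


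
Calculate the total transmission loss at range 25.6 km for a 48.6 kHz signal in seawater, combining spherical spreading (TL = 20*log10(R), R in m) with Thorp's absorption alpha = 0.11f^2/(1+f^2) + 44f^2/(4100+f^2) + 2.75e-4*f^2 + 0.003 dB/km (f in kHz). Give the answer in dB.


Step 1 (Thorp): alpha = 0.11*2361.96/(1+2361.96) + 44*2361.96/(4100+2361.96) + 2.75e-4*2361.96 + 0.003 = 16.8453 dB/km
Step 2: TL_spread = 20*log10(25600) = 88.16 dB
Step 3: TL_abs = alpha*R = 16.8453 * 25.6 = 431.24 dB
Step 4: TL_total = 88.16 + 431.24 = 519.4

519.4 dB


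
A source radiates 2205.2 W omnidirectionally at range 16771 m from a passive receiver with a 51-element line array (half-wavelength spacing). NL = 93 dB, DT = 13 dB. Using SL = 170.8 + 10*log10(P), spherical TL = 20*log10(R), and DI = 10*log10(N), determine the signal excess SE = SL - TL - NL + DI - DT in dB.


Step 1: SL = 170.8 + 10*log10(2205.2) = 204.23 dB
Step 2: TL = 20*log10(16771) = 84.49 dB
Step 3: DI = 10*log10(51) = 17.08 dB
Step 4: SE = SL - TL - NL + DI - DT = 204.23 - 84.49 - 93 + 17.08 - 13 = 30.82

30.82 dB


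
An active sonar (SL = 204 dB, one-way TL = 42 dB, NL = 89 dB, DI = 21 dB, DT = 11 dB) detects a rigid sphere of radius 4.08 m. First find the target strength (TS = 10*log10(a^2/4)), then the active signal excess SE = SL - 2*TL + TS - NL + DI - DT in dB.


Step 1: TS = 10*log10(4.08^2/4) = 6.19 dB
Step 2: SE = SL - 2*TL + TS - NL + DI - DT = 204 - 2*42 + (6.19) - 89 + 21 - 11 = 47.19

47.19 dB


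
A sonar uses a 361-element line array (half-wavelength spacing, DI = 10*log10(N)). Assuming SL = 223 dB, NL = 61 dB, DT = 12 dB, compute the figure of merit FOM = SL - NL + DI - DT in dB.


Step 1: DI = 10*log10(361) = 25.58 dB
Step 2: FOM = SL - NL + DI - DT = 223 - 61 + 25.58 - 12 = 175.58

175.58 dB


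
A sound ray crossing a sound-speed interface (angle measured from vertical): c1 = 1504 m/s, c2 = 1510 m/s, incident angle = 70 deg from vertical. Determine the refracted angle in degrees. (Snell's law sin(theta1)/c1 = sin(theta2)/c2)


sin(theta2) = (c2/c1)*sin(theta1) = (1510/1504)*sin(70 deg) = 0.94344
theta2 = arcsin(0.94344) = 70.64

70.64 deg


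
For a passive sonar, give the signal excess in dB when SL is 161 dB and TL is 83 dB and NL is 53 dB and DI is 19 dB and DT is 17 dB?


27 dB


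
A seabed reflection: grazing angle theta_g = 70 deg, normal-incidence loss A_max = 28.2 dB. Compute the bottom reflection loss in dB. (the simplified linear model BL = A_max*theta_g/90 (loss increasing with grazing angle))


21.93 dB


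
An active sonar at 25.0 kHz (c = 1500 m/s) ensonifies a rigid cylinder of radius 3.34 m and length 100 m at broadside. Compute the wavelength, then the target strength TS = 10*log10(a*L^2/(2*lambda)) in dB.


Step 1: lambda = c/f = 1500/25000 = 0.06 m
Step 2: TS = 10*log10(a*L^2/(2*lambda)) = 10*log10(3.34*100^2/(2*0.06)) = 54.45

54.45 dB


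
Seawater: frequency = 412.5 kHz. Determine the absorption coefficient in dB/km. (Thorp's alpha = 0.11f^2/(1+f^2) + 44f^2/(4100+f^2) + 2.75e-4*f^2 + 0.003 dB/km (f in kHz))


89.871 dB/km


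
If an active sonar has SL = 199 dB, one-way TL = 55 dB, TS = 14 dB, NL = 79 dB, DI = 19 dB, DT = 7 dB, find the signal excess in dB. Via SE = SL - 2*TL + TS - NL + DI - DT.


SE = SL - 2*TL + TS - NL + DI - DT = 199 - 2*55 + (14) - 79 + 19 - 7 = 36

36 dB


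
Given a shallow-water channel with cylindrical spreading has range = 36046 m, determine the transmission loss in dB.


45.57 dB


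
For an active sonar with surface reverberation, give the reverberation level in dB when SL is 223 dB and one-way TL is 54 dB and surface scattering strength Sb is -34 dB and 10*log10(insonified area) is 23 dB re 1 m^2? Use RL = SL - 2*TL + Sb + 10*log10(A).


104 dB


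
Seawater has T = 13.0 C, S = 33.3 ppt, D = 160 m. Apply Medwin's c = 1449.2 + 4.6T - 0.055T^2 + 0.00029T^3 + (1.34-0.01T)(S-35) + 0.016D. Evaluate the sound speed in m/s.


1500.85 m/s


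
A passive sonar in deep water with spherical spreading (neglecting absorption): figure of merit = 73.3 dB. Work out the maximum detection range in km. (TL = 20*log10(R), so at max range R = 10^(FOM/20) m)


4.62 km


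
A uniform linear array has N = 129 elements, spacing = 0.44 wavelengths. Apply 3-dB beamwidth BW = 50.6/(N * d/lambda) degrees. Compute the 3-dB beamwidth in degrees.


0.89 deg


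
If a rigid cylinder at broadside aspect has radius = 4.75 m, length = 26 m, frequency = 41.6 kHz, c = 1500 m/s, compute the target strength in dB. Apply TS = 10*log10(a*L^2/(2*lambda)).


46.49 dB


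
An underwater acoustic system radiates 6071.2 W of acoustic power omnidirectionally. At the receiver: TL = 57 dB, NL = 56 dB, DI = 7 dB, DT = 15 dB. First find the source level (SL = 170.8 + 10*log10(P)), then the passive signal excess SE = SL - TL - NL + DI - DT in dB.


Step 1: SL = 170.8 + 10*log10(6071.2) = 208.63 dB
Step 2: SE = SL - TL - NL + DI - DT = 208.63 - 57 - 56 + 7 - 15 = 87.63

87.63 dB


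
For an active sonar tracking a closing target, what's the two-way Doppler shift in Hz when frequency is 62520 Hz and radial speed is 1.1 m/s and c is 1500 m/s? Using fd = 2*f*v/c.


fd = 2*f*v/c = 2 * 62520 * 1.1 / 1500 = 91.7

91.7 Hz


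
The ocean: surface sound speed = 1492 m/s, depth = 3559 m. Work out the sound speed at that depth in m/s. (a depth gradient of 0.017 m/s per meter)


c = 1492 + 0.017 * 3559 = 1552.503

1552.503 m/s


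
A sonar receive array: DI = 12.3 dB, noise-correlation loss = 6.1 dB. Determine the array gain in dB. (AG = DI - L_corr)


AG = DI - L_corr = 12.3 - 6.1 = 6.2

6.2 dB


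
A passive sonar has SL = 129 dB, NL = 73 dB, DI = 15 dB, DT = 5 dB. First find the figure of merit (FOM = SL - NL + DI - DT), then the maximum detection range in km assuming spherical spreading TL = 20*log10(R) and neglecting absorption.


Step 1: FOM = SL - NL + DI - DT = 129 - 73 + 15 - 5 = 66 dB
Step 2: at max range FOM = TL = 20*log10(R), so R = 10^(66/20) = 1995.26 m = 2.0 km

2.0 km


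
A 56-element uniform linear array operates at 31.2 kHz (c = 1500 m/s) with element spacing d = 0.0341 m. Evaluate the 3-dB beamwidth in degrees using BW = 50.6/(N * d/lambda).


1.27 deg


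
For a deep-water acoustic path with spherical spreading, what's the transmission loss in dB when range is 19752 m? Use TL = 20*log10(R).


85.91 dB


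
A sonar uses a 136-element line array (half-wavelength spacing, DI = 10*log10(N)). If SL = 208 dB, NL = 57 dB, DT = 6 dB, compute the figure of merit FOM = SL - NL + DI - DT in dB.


Step 1: DI = 10*log10(136) = 21.34 dB
Step 2: FOM = SL - NL + DI - DT = 208 - 57 + 21.34 - 6 = 166.34

166.34 dB


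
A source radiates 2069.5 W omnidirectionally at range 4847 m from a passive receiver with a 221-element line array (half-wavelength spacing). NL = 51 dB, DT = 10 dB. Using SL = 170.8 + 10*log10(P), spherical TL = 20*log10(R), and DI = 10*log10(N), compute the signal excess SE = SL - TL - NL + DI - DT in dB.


92.69 dB


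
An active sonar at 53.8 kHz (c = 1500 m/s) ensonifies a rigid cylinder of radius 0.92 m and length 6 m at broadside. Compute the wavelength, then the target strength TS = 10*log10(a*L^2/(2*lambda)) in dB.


Step 1: lambda = c/f = 1500/53800 = 0.02788 m
Step 2: TS = 10*log10(a*L^2/(2*lambda)) = 10*log10(0.92*6^2/(2*0.02788)) = 27.74

27.74 dB
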